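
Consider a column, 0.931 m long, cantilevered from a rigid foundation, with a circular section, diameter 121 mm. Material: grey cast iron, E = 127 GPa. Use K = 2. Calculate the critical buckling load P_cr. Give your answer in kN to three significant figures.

P_cr ≈ 3800 kN

I = πd⁴/64 = π×121⁴/64 = 1.052×10^7 mm⁴
I = 1.052×10^7 mm⁴ = 1.052×10^-5 m⁴
Effective length L_e = K·L = 2 × 0.931 = 1.862 m
P_cr = π²EI / L_e² = π² × 127×10⁹ × 1.052×10^-5 / 1.862² = 3.804×10^6 N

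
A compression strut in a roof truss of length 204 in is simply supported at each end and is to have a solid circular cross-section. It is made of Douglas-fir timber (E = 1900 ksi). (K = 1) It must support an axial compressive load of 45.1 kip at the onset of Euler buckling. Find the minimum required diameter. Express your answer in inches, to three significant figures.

L_e = K·L = 1 × 204 = 204.0 in
Required I = P_cr·L_e²/(π²E) = 4.510×10^4 × 204.0² / (π² × 1.90×10^6) = 100.1 in⁴
Solid circle: I = πd⁴/64  ⇒  d = (64I/π)^(1/4) = (64×100.1/π)^(1/4) = 6.72 in

d ≈ 6.72 in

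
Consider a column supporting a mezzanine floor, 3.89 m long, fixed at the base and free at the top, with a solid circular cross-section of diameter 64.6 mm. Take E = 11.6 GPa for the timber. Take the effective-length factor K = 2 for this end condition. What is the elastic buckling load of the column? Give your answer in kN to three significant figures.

P_cr ≈ 1.62 kN

I = πd⁴/64 = π×64.6⁴/64 = 8.549×10^5 mm⁴
I = 8.549×10^5 mm⁴ = 8.549×10^-7 m⁴
Effective length L_e = K·L = 2 × 3.89 = 7.780 m
P_cr = π²EI / L_e² = π² × 11.6×10⁹ × 8.549×10^-7 / 7.780² = 1.617×10^3 N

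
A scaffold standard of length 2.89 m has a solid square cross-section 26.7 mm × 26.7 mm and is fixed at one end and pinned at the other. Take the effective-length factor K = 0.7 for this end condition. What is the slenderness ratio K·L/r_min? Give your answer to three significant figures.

For a square r = a/√12 = 26.7/√12 = 7.708 mm
L_e = K·L = 0.7 × 2.89 m = 2.023 m = 2023.0 mm
λ = L_e / r_min = 2023.0 / 7.708 = 262

λ ≈ 262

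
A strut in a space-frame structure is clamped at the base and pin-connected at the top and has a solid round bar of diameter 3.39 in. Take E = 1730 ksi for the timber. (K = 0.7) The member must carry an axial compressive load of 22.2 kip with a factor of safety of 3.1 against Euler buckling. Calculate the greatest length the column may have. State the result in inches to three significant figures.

I = πd⁴/64 = π×3.39⁴/64 = 6.483 in⁴
Required critical load P_cr = n·P = 3.1 × 22.2 = 68.82 kip = 6.882×10^4 lb
From P_cr = π²EI/(K·L)²:  L = (1/K)·√(π²EI/P_cr) = (1/0.7)·√(π²×1.73×10^6×6.483/6.882×10^4)
L = 57.3 in

L_max ≈ 57.3 in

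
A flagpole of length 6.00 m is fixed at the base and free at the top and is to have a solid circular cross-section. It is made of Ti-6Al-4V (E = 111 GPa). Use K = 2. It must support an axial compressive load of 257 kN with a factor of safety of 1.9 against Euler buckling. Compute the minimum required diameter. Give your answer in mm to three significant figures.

d ≈ 190 mm

Required P_cr = n·P = 1.9 × 257 = 488.3 kN
L_e = K·L = 2 × 6.00 = 12.00 m
Required I = P_cr·L_e²/(π²E) = 4.883×10^5 × 12.00² / (π² × 1.11×10^11) = 6.418×10^-5 m⁴
I_req = 6.418×10^7 mm⁴
Solid circle: I = πd⁴/64  ⇒  d = (64I/π)^(1/4) = (64×6.418×10^7/π)^(1/4) = 190 mm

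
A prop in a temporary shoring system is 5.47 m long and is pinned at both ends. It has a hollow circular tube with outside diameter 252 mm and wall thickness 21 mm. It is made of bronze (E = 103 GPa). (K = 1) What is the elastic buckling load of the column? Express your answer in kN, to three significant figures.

P_cr ≈ 3480 kN

Inner diameter d_i = 252 − 2×21 = 210.0 mm
I = π(d_o⁴ − d_i⁴)/64 = π(252⁴ − 210.0⁴)/64 = 1.025×10^8 mm⁴
I = 1.025×10^8 mm⁴ = 1.025×10^-4 m⁴
Effective length L_e = K·L = 1 × 5.47 = 5.470 m
P_cr = π²EI / L_e² = π² × 103×10⁹ × 1.025×10^-4 / 5.470² = 3.482×10^6 N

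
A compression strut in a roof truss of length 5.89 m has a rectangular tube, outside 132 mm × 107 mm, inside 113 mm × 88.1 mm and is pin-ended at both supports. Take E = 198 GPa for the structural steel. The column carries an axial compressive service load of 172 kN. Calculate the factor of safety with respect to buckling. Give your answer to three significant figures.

n ≈ 2.30

Weak-axis I_min = (h_o·b_o³ − h_i·b_i³)/12 with b_o = 107, b_i = 88.10 mm (shorter outer/inner sides).
I_min = (132×107³ − 113.0×88.10³)/12 = 7.036×10^6 mm⁴
I = 7.036×10^6 mm⁴ = 7.036×10^-6 m⁴
Effective length L_e = K·L = 1 × 5.89 = 5.890 m
P_cr = π²EI / L_e² = π² × 198×10⁹ × 7.036×10^-6 / 5.890² = 3.964×10^5 N
Factor of safety n = P_cr / P = 396.35 / 172 = 2.30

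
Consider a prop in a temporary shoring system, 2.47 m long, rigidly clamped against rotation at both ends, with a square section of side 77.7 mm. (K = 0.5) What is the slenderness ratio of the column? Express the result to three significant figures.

λ ≈ 55.1

I = a⁴/12 = 77.7⁴/12 = 3.037×10^6 mm⁴
A = 6.037×10^3 mm²;  r_min = √(I/A) = √(3.037×10^6/6.037×10^3) = 22.43 mm
L_e = K·L = 0.5 × 2.47 m = 1.235 m = 1235.0 mm
λ = L_e / r_min = 1235.0 / 22.43 = 55.1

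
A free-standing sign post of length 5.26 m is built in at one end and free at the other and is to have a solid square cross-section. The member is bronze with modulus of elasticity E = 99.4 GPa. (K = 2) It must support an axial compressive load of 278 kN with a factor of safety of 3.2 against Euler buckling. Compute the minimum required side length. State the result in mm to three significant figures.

a ≈ 186 mm

Required P_cr = n·P = 3.2 × 278 = 889.6 kN
L_e = K·L = 2 × 5.26 = 10.52 m
Required I = P_cr·L_e²/(π²E) = 8.896×10^5 × 10.52² / (π² × 9.94×10^10) = 1.004×10^-4 m⁴
I_req = 1.004×10^8 mm⁴
Solid square: I = a⁴/12  ⇒  a = (12I)^(1/4) = (12×1.004×10^8)^(1/4) = 186 mm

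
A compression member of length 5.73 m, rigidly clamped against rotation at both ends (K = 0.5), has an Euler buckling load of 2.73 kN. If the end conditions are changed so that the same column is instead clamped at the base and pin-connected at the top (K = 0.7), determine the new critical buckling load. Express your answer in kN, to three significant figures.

P_cr ≈ 1.39 kN

P_cr ∝ 1/K², so P_cr,new = P_cr,old × (K_old/K_new)² = 2.73 × (0.5/0.7)²
= 2.73 × 0.5102 = 1.39 kN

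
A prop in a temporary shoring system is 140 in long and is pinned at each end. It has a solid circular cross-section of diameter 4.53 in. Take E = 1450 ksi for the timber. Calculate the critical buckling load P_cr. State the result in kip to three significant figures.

I = πd⁴/64 = π×4.53⁴/64 = 20.67 in⁴
Effective length L_e = K·L = 1 × 140 = 140.0 in
P_cr = π²EI / L_e² = π² × 1450×10³ × 20.67 / 140.0² = 1.509×10^4 lb

P_cr ≈ 15.1 kip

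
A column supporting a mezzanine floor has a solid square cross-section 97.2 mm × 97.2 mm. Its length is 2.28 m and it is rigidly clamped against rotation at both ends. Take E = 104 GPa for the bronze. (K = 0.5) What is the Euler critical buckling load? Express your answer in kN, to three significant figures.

P_cr ≈ 5870 kN

I = a⁴/12 = 97.2⁴/12 = 7.438×10^6 mm⁴
I = 7.438×10^6 mm⁴ = 7.438×10^-6 m⁴
Effective length L_e = K·L = 0.5 × 2.28 = 1.140 m
P_cr = π²EI / L_e² = π² × 104×10⁹ × 7.438×10^-6 / 1.140² = 5.875×10^6 N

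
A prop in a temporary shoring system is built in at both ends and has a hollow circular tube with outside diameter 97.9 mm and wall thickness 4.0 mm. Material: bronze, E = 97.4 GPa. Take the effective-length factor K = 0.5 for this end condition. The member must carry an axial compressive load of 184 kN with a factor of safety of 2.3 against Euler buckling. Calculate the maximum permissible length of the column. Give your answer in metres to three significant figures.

L_max ≈ 3.44 m

Inner diameter d_i = 97.9 − 2×4.0 = 89.90 mm
I = π(d_o⁴ − d_i⁴)/64 = π(97.9⁴ − 89.90⁴)/64 = 1.303×10^6 mm⁴
I = 1.303×10^-6 m⁴
Required critical load P_cr = n·P = 2.3 × 184 = 423.2 kN = 4.232×10^5 N
From P_cr = π²EI/(K·L)²:  L = (1/K)·√(π²EI/P_cr) = (1/0.5)·√(π²×9.74×10^10×1.303×10^-6/4.232×10^5)
L = 3.44 m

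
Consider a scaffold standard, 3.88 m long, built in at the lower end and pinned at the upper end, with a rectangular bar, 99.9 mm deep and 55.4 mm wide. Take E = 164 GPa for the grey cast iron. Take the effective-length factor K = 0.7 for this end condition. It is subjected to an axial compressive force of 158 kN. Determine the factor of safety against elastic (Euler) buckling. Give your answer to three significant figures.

n ≈ 1.97

Buckling occurs about the weak axis: I_min = h·b³/12 with b = 55.4 mm (the shorter side).
I_min = 99.9×55.4³/12 = 1.416×10^6 mm⁴
I = 1.416×10^6 mm⁴ = 1.416×10^-6 m⁴
Effective length L_e = K·L = 0.7 × 3.88 = 2.716 m
P_cr = π²EI / L_e² = π² × 164×10⁹ × 1.416×10^-6 / 2.716² = 3.106×10^5 N
Factor of safety n = P_cr / P = 310.60 / 158 = 1.97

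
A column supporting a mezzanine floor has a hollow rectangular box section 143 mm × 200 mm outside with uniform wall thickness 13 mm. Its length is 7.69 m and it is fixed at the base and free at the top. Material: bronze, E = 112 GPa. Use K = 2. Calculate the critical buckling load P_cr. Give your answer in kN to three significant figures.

P_cr ≈ 119 kN

Inner dimensions: h_i = 200 − 2×13 = 174.0 mm, b_i = 143 − 2×13 = 117.0 mm
Weak-axis I_min = (h_o·b_o³ − h_i·b_i³)/12 with b_o = 143, b_i = 117.0 mm (shorter outer/inner sides).
I_min = (200×143³ − 174.0×117.0³)/12 = 2.551×10^7 mm⁴
I = 2.551×10^7 mm⁴ = 2.551×10^-5 m⁴
Effective length L_e = K·L = 2 × 7.69 = 15.38 m
P_cr = π²EI / L_e² = π² × 112×10⁹ × 2.551×10^-5 / 15.38² = 1.192×10^5 N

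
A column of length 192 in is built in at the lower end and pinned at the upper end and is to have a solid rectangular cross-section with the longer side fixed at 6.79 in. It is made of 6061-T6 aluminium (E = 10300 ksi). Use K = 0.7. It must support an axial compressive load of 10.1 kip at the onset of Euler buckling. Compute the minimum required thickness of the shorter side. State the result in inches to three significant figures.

b ≈ 1.47 in

L_e = K·L = 0.7 × 192 = 134.4 in
Required I = P_cr·L_e²/(π²E) = 1.010×10^4 × 134.4² / (π² × 1.03×10^7) = 1.795 in⁴
Rectangle, weak axis: I_min = h·b³/12 with h = 6.79 in fixed  ⇒  b = (12I/h)^(1/3) = 1.47 in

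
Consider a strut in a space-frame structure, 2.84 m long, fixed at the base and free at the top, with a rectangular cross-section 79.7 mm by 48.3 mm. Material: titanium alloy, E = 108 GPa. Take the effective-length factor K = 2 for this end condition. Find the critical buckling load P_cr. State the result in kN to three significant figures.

P_cr ≈ 24.7 kN

Buckling occurs about the weak axis: I_min = h·b³/12 with b = 48.3 mm (the shorter side).
I_min = 79.7×48.3³/12 = 7.484×10^5 mm⁴
I = 7.484×10^5 mm⁴ = 7.484×10^-7 m⁴
Effective length L_e = K·L = 2 × 2.84 = 5.680 m
P_cr = π²EI / L_e² = π² × 108×10⁹ × 7.484×10^-7 / 5.680² = 2.473×10^4 N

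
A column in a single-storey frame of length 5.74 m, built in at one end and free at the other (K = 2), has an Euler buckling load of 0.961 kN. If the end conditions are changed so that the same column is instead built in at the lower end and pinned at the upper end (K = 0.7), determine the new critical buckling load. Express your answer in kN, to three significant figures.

P_cr ∝ 1/K², so P_cr,new = P_cr,old × (K_old/K_new)² = 0.961 × (2/0.7)²
= 0.961 × 8.163 = 7.84 kN

P_cr ≈ 7.84 kN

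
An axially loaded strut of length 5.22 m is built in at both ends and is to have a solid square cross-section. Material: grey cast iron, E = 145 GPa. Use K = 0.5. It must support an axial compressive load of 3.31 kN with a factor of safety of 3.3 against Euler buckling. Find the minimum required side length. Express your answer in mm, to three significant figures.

Required P_cr = n·P = 3.3 × 3.31 = 10.92 kN
L_e = K·L = 0.5 × 5.22 = 2.610 m
Required I = P_cr·L_e²/(π²E) = 1.092×10^4 × 2.610² / (π² × 1.45×10^11) = 5.199×10^-8 m⁴
I_req = 5.199×10^4 mm⁴
Solid square: I = a⁴/12  ⇒  a = (12I)^(1/4) = (12×5.199×10^4)^(1/4) = 28.1 mm

a ≈ 28.1 mm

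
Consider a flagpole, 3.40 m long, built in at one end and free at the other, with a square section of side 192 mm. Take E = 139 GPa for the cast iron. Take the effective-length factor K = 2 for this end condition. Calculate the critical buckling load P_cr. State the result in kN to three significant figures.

I = a⁴/12 = 192⁴/12 = 1.132×10^8 mm⁴
I = 1.132×10^8 mm⁴ = 1.132×10^-4 m⁴
Effective length L_e = K·L = 2 × 3.40 = 6.800 m
P_cr = π²EI / L_e² = π² × 139×10⁹ × 1.132×10^-4 / 6.800² = 3.360×10^6 N

P_cr ≈ 3360 kN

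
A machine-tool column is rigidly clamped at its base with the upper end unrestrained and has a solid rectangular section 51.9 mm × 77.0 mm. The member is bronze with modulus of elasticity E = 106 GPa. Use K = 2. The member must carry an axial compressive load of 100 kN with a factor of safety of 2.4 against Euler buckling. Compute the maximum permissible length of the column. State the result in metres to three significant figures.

L_max ≈ 0.989 m

Buckling occurs about the weak axis: I_min = h·b³/12 with b = 51.9 mm (the shorter side).
I_min = 77.0×51.9³/12 = 8.970×10^5 mm⁴
I = 8.970×10^-7 m⁴
Required critical load P_cr = n·P = 2.4 × 100 = 240.0 kN = 2.400×10^5 N
From P_cr = π²EI/(K·L)²:  L = (1/K)·√(π²EI/P_cr) = (1/2)·√(π²×1.06×10^11×8.970×10^-7/2.400×10^5)
L = 0.989 m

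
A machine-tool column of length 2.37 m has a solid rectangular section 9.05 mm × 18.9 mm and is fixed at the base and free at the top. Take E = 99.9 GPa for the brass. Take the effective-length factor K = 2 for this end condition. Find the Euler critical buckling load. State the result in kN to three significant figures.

Buckling occurs about the weak axis: I_min = h·b³/12 with b = 9.05 mm (the shorter side).
I_min = 18.9×9.05³/12 = 1.167×10^3 mm⁴
I = 1.167×10^3 mm⁴ = 1.167×10^-9 m⁴
Effective length L_e = K·L = 2 × 2.37 = 4.740 m
P_cr = π²EI / L_e² = π² × 99.9×10⁹ × 1.167×10^-9 / 4.740² = 51.23 N

P_cr ≈ 0.0512 kN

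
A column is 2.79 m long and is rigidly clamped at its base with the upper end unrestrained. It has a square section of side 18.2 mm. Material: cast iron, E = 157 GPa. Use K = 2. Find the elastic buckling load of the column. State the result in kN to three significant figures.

P_cr ≈ 0.455 kN

I = a⁴/12 = 18.2⁴/12 = 9.143×10^3 mm⁴
I = 9.143×10^3 mm⁴ = 9.143×10^-9 m⁴
Effective length L_e = K·L = 2 × 2.79 = 5.580 m
P_cr = π²EI / L_e² = π² × 157×10⁹ × 9.143×10^-9 / 5.580² = 455.0 N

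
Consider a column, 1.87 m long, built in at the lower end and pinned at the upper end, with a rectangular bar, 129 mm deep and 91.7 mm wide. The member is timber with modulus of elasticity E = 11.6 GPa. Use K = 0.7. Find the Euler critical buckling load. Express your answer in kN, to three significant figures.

P_cr ≈ 554 kN

Buckling occurs about the weak axis: I_min = h·b³/12 with b = 91.7 mm (the shorter side).
I_min = 129×91.7³/12 = 8.289×10^6 mm⁴
I = 8.289×10^6 mm⁴ = 8.289×10^-6 m⁴
Effective length L_e = K·L = 0.7 × 1.87 = 1.309 m
P_cr = π²EI / L_e² = π² × 11.6×10⁹ × 8.289×10^-6 / 1.309² = 5.539×10^5 N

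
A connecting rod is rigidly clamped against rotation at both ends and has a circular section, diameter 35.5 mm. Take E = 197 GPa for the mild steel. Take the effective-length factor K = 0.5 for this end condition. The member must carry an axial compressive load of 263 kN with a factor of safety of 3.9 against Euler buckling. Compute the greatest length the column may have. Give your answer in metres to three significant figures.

L_max ≈ 0.769 m

I = πd⁴/64 = π×35.5⁴/64 = 7.796×10^4 mm⁴
I = 7.796×10^-8 m⁴
Required critical load P_cr = n·P = 3.9 × 263 = 1026 kN = 1.026×10^6 N
From P_cr = π²EI/(K·L)²:  L = (1/K)·√(π²EI/P_cr) = (1/0.5)·√(π²×1.97×10^11×7.796×10^-8/1.026×10^6)
L = 0.769 m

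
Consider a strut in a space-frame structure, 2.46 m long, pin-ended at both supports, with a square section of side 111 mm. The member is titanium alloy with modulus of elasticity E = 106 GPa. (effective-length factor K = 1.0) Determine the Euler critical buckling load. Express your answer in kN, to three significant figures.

I = a⁴/12 = 111⁴/12 = 1.265×10^7 mm⁴
I = 1.265×10^7 mm⁴ = 1.265×10^-5 m⁴
Effective length L_e = K·L = 1 × 2.46 = 2.460 m
P_cr = π²EI / L_e² = π² × 106×10⁹ × 1.265×10^-5 / 2.460² = 2.187×10^6 N

P_cr ≈ 2190 kN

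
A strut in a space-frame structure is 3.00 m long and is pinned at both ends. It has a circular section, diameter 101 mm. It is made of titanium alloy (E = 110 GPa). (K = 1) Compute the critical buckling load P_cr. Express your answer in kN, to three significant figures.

I = πd⁴/64 = π×101⁴/64 = 5.108×10^6 mm⁴
I = 5.108×10^6 mm⁴ = 5.108×10^-6 m⁴
Effective length L_e = K·L = 1 × 3.00 = 3.000 m
P_cr = π²EI / L_e² = π² × 110×10⁹ × 5.108×10^-6 / 3.000² = 6.162×10^5 N

P_cr ≈ 616 kN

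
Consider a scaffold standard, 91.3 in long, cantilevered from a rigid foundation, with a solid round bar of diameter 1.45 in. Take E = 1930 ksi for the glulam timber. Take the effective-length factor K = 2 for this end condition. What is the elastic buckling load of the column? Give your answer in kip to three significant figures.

P_cr ≈ 0.124 kip

I = πd⁴/64 = π×1.45⁴/64 = 0.2170 in⁴
Effective length L_e = K·L = 2 × 91.3 = 182.6 in
P_cr = π²EI / L_e² = π² × 1930×10³ × 0.2170 / 182.6² = 124.0 lb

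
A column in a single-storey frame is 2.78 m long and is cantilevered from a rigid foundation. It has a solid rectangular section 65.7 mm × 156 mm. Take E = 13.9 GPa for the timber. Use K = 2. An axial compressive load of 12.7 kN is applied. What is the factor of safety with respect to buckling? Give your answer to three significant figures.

n ≈ 1.29

Buckling occurs about the weak axis: I_min = h·b³/12 with b = 65.7 mm (the shorter side).
I_min = 156×65.7³/12 = 3.687×10^6 mm⁴
I = 3.687×10^6 mm⁴ = 3.687×10^-6 m⁴
Effective length L_e = K·L = 2 × 2.78 = 5.560 m
P_cr = π²EI / L_e² = π² × 13.9×10⁹ × 3.687×10^-6 / 5.560² = 1.636×10^4 N
Factor of safety n = P_cr / P = 16.361 / 12.7 = 1.29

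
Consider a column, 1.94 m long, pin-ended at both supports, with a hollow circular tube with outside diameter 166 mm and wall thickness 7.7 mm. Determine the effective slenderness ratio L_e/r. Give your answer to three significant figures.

λ ≈ 34.6

Inner diameter d_i = 166 − 2×7.7 = 150.6 mm
I = π(d_o⁴ − d_i⁴)/64 = π(166⁴ − 150.6⁴)/64 = 1.202×10^7 mm⁴
A = 3.829×10^3 mm²;  r_min = √(I/A) = √(1.202×10^7/3.829×10^3) = 56.03 mm
L_e = K·L = 1 × 1.94 m = 1.940 m = 1940.0 mm
λ = L_e / r_min = 1940.0 / 56.03 = 34.6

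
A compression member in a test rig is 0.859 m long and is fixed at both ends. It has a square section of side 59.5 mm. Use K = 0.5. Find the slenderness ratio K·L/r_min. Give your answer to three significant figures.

λ ≈ 25.0

For a square r = a/√12 = 59.5/√12 = 17.18 mm
L_e = K·L = 0.5 × 0.859 m = 0.4295 m = 429.50 mm
λ = L_e / r_min = 429.50 / 17.18 = 25.0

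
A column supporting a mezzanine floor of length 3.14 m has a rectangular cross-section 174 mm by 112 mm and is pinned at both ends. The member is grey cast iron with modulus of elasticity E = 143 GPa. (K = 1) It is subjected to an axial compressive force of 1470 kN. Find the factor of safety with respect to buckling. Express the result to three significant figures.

Buckling occurs about the weak axis: I_min = h·b³/12 with b = 112 mm (the shorter side).
I_min = 174×112³/12 = 2.037×10^7 mm⁴
I = 2.037×10^7 mm⁴ = 2.037×10^-5 m⁴
Effective length L_e = K·L = 1 × 3.14 = 3.140 m
P_cr = π²EI / L_e² = π² × 143×10⁹ × 2.037×10^-5 / 3.140² = 2.916×10^6 N
Factor of safety n = P_cr / P = 2916.1 / 1470 = 1.98

n ≈ 1.98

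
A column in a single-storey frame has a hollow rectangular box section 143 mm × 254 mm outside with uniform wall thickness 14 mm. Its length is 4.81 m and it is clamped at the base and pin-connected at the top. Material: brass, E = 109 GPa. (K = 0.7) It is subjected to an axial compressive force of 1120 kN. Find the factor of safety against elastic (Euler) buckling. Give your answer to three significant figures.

Inner dimensions: h_i = 254 − 2×14 = 226.0 mm, b_i = 143 − 2×14 = 115.0 mm
Weak-axis I_min = (h_o·b_o³ − h_i·b_i³)/12 with b_o = 143, b_i = 115.0 mm (shorter outer/inner sides).
I_min = (254×143³ − 226.0×115.0³)/12 = 3.325×10^7 mm⁴
I = 3.325×10^7 mm⁴ = 3.325×10^-5 m⁴
Effective length L_e = K·L = 0.7 × 4.81 = 3.367 m
P_cr = π²EI / L_e² = π² × 109×10⁹ × 3.325×10^-5 / 3.367² = 3.155×10^6 N
Factor of safety n = P_cr / P = 3155.5 / 1120 = 2.82

n ≈ 2.82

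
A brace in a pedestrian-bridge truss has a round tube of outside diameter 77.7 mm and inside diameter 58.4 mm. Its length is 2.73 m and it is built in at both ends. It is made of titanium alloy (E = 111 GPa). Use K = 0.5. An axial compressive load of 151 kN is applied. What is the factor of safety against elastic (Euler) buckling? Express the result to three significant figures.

n ≈ 4.74

d_o = 77.7 mm, d_i = 58.4 mm
I = π(d_o⁴ − d_i⁴)/64 = π(77.7⁴ − 58.40⁴)/64 = 1.218×10^6 mm⁴
I = 1.218×10^6 mm⁴ = 1.218×10^-6 m⁴
Effective length L_e = K·L = 0.5 × 2.73 = 1.365 m
P_cr = π²EI / L_e² = π² × 111×10⁹ × 1.218×10^-6 / 1.365² = 7.163×10^5 N
Factor of safety n = P_cr / P = 716.27 / 151 = 4.74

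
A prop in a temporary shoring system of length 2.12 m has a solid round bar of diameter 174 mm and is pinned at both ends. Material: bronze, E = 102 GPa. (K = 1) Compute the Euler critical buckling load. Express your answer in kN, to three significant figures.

I = πd⁴/64 = π×174⁴/64 = 4.500×10^7 mm⁴
I = 4.500×10^7 mm⁴ = 4.500×10^-5 m⁴
Effective length L_e = K·L = 1 × 2.12 = 2.120 m
P_cr = π²EI / L_e² = π² × 102×10⁹ × 4.500×10^-5 / 2.120² = 1.008×10^7 N

P_cr ≈ 10100 kN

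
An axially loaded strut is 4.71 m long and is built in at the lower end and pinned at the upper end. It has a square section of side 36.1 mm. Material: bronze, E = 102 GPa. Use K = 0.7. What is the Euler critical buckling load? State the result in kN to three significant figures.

P_cr ≈ 13.1 kN

I = a⁴/12 = 36.1⁴/12 = 1.415×10^5 mm⁴
I = 1.415×10^5 mm⁴ = 1.415×10^-7 m⁴
Effective length L_e = K·L = 0.7 × 4.71 = 3.297 m
P_cr = π²EI / L_e² = π² × 102×10⁹ × 1.415×10^-7 / 3.297² = 1.311×10^4 N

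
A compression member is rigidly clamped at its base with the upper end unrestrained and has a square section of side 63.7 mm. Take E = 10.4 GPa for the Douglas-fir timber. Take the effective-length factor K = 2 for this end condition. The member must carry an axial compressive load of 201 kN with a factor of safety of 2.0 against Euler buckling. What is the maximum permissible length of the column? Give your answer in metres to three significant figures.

L_max ≈ 0.296 m

I = a⁴/12 = 63.7⁴/12 = 1.372×10^6 mm⁴
I = 1.372×10^-6 m⁴
Required critical load P_cr = n·P = 2.0 × 201 = 402.0 kN = 4.020×10^5 N
From P_cr = π²EI/(K·L)²:  L = (1/K)·√(π²EI/P_cr) = (1/2)·√(π²×1.04×10^10×1.372×10^-6/4.020×10^5)
L = 0.296 m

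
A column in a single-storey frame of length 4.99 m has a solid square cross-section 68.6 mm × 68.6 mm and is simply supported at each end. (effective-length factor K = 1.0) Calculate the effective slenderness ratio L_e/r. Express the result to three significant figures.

λ ≈ 252

For a square r = a/√12 = 68.6/√12 = 19.80 mm
L_e = K·L = 1 × 4.99 m = 4.990 m = 4990.0 mm
λ = L_e / r_min = 4990.0 / 19.80 = 252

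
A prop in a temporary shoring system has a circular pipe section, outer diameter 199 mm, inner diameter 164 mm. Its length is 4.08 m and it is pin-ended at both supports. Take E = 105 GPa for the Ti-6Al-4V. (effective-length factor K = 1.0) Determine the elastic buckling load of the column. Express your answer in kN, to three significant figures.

d_o = 199 mm, d_i = 164 mm
I = π(d_o⁴ − d_i⁴)/64 = π(199⁴ − 164.0⁴)/64 = 4.147×10^7 mm⁴
I = 4.147×10^7 mm⁴ = 4.147×10^-5 m⁴
Effective length L_e = K·L = 1 × 4.08 = 4.080 m
P_cr = π²EI / L_e² = π² × 105×10⁹ × 4.147×10^-5 / 4.080² = 2.582×10^6 N

P_cr ≈ 2580 kN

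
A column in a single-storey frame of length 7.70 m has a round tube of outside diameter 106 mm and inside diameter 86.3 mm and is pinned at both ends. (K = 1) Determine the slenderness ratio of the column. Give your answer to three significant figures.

d_o = 106 mm, d_i = 86.3 mm
I = π(d_o⁴ − d_i⁴)/64 = π(106⁴ − 86.30⁴)/64 = 3.474×10^6 mm⁴
A = 2.975×10^3 mm²;  r_min = √(I/A) = √(3.474×10^6/2.975×10^3) = 34.17 mm
L_e = K·L = 1 × 7.70 m = 7.700 m = 7700.0 mm
λ = L_e / r_min = 7700.0 / 34.17 = 225

λ ≈ 225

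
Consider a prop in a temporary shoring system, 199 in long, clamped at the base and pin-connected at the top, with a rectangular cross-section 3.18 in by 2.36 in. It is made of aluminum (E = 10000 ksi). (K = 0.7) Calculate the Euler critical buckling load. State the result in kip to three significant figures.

Buckling occurs about the weak axis: I_min = h·b³/12 with b = 2.36 in (the shorter side).
I_min = 3.18×2.36³/12 = 3.483 in⁴
Effective length L_e = K·L = 0.7 × 199 = 139.3 in
P_cr = π²EI / L_e² = π² × 10000×10³ × 3.483 / 139.3² = 1.772×10^4 lb

P_cr ≈ 17.7 kip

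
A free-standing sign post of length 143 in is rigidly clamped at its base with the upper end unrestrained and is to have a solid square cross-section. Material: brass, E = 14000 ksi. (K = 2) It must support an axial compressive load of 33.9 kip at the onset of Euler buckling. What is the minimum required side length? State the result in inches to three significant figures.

a ≈ 3.94 in

L_e = K·L = 2 × 143 = 286.0 in
Required I = P_cr·L_e²/(π²E) = 3.390×10^4 × 286.0² / (π² × 1.40×10^7) = 20.07 in⁴
Solid square: I = a⁴/12  ⇒  a = (12I)^(1/4) = (12×20.07)^(1/4) = 3.94 in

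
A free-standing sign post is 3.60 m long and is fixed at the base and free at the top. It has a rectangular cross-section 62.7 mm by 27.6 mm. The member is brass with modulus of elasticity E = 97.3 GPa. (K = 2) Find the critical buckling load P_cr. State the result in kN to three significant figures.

P_cr ≈ 2.03 kN

Buckling occurs about the weak axis: I_min = h·b³/12 with b = 27.6 mm (the shorter side).
I_min = 62.7×27.6³/12 = 1.099×10^5 mm⁴
I = 1.099×10^5 mm⁴ = 1.099×10^-7 m⁴
Effective length L_e = K·L = 2 × 3.60 = 7.200 m
P_cr = π²EI / L_e² = π² × 97.3×10⁹ × 1.099×10^-7 / 7.200² = 2.035×10^3 N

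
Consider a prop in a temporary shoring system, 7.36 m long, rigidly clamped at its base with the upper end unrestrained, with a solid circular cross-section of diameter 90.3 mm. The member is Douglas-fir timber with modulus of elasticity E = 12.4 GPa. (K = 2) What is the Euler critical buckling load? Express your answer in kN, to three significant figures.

P_cr ≈ 1.84 kN

I = πd⁴/64 = π×90.3⁴/64 = 3.264×10^6 mm⁴
I = 3.264×10^6 mm⁴ = 3.264×10^-6 m⁴
Effective length L_e = K·L = 2 × 7.36 = 14.72 m
P_cr = π²EI / L_e² = π² × 12.4×10⁹ × 3.264×10^-6 / 14.72² = 1.843×10^3 N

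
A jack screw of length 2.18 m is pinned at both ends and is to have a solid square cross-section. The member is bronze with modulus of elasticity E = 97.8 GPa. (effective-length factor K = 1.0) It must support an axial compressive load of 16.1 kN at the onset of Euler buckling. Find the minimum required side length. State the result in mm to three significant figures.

a ≈ 31.2 mm

L_e = K·L = 1 × 2.18 = 2.180 m
Required I = P_cr·L_e²/(π²E) = 1.610×10^4 × 2.180² / (π² × 9.78×10^10) = 7.927×10^-8 m⁴
I_req = 7.927×10^4 mm⁴
Solid square: I = a⁴/12  ⇒  a = (12I)^(1/4) = (12×7.927×10^4)^(1/4) = 31.2 mm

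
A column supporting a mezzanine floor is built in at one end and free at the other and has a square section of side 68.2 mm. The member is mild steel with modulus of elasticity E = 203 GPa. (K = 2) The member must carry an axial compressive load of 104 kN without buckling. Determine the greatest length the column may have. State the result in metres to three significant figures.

L_max ≈ 2.95 m

I = a⁴/12 = 68.2⁴/12 = 1.803×10^6 mm⁴
I = 1.803×10^-6 m⁴
At the buckling limit P_cr = P = 1.040×10^5 N
From P_cr = π²EI/(K·L)²:  L = (1/K)·√(π²EI/P_cr) = (1/2)·√(π²×2.03×10^11×1.803×10^-6/1.040×10^5)
L = 2.95 m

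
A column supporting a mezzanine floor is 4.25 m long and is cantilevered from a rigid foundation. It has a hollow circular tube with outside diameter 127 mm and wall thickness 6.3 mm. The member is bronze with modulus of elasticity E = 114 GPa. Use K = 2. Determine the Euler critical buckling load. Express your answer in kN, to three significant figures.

P_cr ≈ 67.9 kN

Inner diameter d_i = 127 − 2×6.3 = 114.4 mm
I = π(d_o⁴ − d_i⁴)/64 = π(127⁴ − 114.4⁴)/64 = 4.362×10^6 mm⁴
I = 4.362×10^6 mm⁴ = 4.362×10^-6 m⁴
Effective length L_e = K·L = 2 × 4.25 = 8.500 m
P_cr = π²EI / L_e² = π² × 114×10⁹ × 4.362×10^-6 / 8.500² = 6.793×10^4 N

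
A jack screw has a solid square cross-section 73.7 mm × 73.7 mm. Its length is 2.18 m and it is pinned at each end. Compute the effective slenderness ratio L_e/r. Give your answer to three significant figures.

I = a⁴/12 = 73.7⁴/12 = 2.459×10^6 mm⁴
A = 5.432×10^3 mm²;  r_min = √(I/A) = √(2.459×10^6/5.432×10^3) = 21.28 mm
L_e = K·L = 1 × 2.18 m = 2.180 m = 2180.0 mm
λ = L_e / r_min = 2180.0 / 21.28 = 102

λ ≈ 102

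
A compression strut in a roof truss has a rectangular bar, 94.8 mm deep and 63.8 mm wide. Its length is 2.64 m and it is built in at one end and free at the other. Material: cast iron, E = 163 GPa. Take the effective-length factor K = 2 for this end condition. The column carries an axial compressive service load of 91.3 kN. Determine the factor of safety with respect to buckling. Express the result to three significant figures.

n ≈ 1.30

Buckling occurs about the weak axis: I_min = h·b³/12 with b = 63.8 mm (the shorter side).
I_min = 94.8×63.8³/12 = 2.052×10^6 mm⁴
I = 2.052×10^6 mm⁴ = 2.052×10^-6 m⁴
Effective length L_e = K·L = 2 × 2.64 = 5.280 m
P_cr = π²EI / L_e² = π² × 163×10⁹ × 2.052×10^-6 / 5.280² = 1.184×10^5 N
Factor of safety n = P_cr / P = 118.39 / 91.3 = 1.30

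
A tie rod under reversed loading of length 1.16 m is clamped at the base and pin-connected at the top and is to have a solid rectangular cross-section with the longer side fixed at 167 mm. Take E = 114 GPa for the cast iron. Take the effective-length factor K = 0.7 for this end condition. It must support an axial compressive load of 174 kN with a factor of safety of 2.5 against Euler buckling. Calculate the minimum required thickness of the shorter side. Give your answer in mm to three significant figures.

b ≈ 26.4 mm

Required P_cr = n·P = 2.5 × 174 = 435.0 kN
L_e = K·L = 0.7 × 1.16 = 0.8120 m
Required I = P_cr·L_e²/(π²E) = 4.350×10^5 × 0.8120² / (π² × 1.14×10^11) = 2.549×10^-7 m⁴
I_req = 2.549×10^5 mm⁴
Rectangle, weak axis: I_min = h·b³/12 with h = 167 mm fixed  ⇒  b = (12I/h)^(1/3) = 26.4 mm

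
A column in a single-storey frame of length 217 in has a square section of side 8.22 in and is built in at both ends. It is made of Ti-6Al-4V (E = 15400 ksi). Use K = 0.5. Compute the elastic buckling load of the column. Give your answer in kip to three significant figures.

P_cr ≈ 4910 kip

I = a⁴/12 = 8.22⁴/12 = 380.5 in⁴
Effective length L_e = K·L = 0.5 × 217 = 108.5 in
P_cr = π²EI / L_e² = π² × 15400×10³ × 380.5 / 108.5² = 4.912×10^6 lb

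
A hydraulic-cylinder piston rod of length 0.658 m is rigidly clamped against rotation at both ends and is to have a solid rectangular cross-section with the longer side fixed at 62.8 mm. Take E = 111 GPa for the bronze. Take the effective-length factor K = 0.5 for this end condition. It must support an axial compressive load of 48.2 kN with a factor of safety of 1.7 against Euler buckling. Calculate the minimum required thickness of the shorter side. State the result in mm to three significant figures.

b ≈ 11.6 mm

Required P_cr = n·P = 1.7 × 48.2 = 81.94 kN
L_e = K·L = 0.5 × 0.658 = 0.3290 m
Required I = P_cr·L_e²/(π²E) = 8.194×10^4 × 0.3290² / (π² × 1.11×10^11) = 8.096×10^-9 m⁴
I_req = 8.096×10^3 mm⁴
Rectangle, weak axis: I_min = h·b³/12 with h = 62.8 mm fixed  ⇒  b = (12I/h)^(1/3) = 11.6 mm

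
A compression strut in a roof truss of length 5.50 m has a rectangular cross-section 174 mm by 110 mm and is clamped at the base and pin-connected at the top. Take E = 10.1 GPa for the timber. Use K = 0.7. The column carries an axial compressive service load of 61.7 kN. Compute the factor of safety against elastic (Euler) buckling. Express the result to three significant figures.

n ≈ 2.10

Buckling occurs about the weak axis: I_min = h·b³/12 with b = 110 mm (the shorter side).
I_min = 174×110³/12 = 1.930×10^7 mm⁴
I = 1.930×10^7 mm⁴ = 1.930×10^-5 m⁴
Effective length L_e = K·L = 0.7 × 5.50 = 3.850 m
P_cr = π²EI / L_e² = π² × 10.1×10⁹ × 1.930×10^-5 / 3.850² = 1.298×10^5 N
Factor of safety n = P_cr / P = 129.79 / 61.7 = 2.10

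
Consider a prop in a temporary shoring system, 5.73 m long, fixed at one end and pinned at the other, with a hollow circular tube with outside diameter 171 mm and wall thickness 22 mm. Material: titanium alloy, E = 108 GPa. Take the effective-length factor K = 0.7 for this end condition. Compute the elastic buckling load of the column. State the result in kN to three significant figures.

P_cr ≈ 1930 kN

Inner diameter d_i = 171 − 2×22 = 127.0 mm
I = π(d_o⁴ − d_i⁴)/64 = π(171⁴ − 127.0⁴)/64 = 2.920×10^7 mm⁴
I = 2.920×10^7 mm⁴ = 2.920×10^-5 m⁴
Effective length L_e = K·L = 0.7 × 5.73 = 4.011 m
P_cr = π²EI / L_e² = π² × 108×10⁹ × 2.920×10^-5 / 4.011² = 1.935×10^6 N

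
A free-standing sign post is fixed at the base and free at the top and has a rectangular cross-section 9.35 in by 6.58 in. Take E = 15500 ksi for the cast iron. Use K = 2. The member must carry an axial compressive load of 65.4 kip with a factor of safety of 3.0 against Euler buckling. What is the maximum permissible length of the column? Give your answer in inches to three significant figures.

Buckling occurs about the weak axis: I_min = h·b³/12 with b = 6.58 in (the shorter side).
I_min = 9.35×6.58³/12 = 222.0 in⁴
Required critical load P_cr = n·P = 3.0 × 65.4 = 196.2 kip = 1.962×10^5 lb
From P_cr = π²EI/(K·L)²:  L = (1/K)·√(π²EI/P_cr) = (1/2)·√(π²×1.55×10^7×222.0/1.962×10^5)
L = 208 in

L_max ≈ 208 in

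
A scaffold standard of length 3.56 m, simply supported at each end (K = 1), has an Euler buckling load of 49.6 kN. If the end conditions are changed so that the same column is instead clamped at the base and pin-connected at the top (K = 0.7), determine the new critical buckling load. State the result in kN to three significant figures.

P_cr ∝ 1/K², so P_cr,new = P_cr,old × (K_old/K_new)² = 49.6 × (1/0.7)²
= 49.6 × 2.041 = 101 kN

P_cr ≈ 101 kN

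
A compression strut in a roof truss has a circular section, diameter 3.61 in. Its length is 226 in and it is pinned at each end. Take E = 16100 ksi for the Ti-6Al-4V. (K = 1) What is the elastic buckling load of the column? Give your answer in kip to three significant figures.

P_cr ≈ 25.9 kip

I = πd⁴/64 = π×3.61⁴/64 = 8.337 in⁴
Effective length L_e = K·L = 1 × 226 = 226.0 in
P_cr = π²EI / L_e² = π² × 16100×10³ × 8.337 / 226.0² = 2.594×10^4 lb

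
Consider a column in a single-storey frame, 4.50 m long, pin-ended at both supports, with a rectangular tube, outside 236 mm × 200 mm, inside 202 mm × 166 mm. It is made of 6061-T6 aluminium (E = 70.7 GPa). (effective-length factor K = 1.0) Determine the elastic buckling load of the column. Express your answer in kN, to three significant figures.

P_cr ≈ 2770 kN

Weak-axis I_min = (h_o·b_o³ − h_i·b_i³)/12 with b_o = 200, b_i = 166.0 mm (shorter outer/inner sides).
I_min = (236×200³ − 202.0×166.0³)/12 = 8.033×10^7 mm⁴
I = 8.033×10^7 mm⁴ = 8.033×10^-5 m⁴
Effective length L_e = K·L = 1 × 4.50 = 4.500 m
P_cr = π²EI / L_e² = π² × 70.7×10⁹ × 8.033×10^-5 / 4.500² = 2.768×10^6 N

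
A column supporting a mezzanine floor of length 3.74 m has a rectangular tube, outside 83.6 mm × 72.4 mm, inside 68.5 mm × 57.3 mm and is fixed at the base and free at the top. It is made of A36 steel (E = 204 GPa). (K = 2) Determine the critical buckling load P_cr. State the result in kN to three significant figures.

Weak-axis I_min = (h_o·b_o³ − h_i·b_i³)/12 with b_o = 72.4, b_i = 57.30 mm (shorter outer/inner sides).
I_min = (83.6×72.4³ − 68.50×57.30³)/12 = 1.570×10^6 mm⁴
I = 1.570×10^6 mm⁴ = 1.570×10^-6 m⁴
Effective length L_e = K·L = 2 × 3.74 = 7.480 m
P_cr = π²EI / L_e² = π² × 204×10⁹ × 1.570×10^-6 / 7.480² = 5.650×10^4 N

P_cr ≈ 56.5 kN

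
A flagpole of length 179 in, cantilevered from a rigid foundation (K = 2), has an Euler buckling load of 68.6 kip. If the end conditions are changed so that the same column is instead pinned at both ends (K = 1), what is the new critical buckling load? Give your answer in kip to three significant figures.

P_cr ≈ 274 kip

P_cr ∝ 1/K², so P_cr,new = P_cr,old × (K_old/K_new)² = 68.6 × (2/1)²
= 68.6 × 4.000 = 274 kip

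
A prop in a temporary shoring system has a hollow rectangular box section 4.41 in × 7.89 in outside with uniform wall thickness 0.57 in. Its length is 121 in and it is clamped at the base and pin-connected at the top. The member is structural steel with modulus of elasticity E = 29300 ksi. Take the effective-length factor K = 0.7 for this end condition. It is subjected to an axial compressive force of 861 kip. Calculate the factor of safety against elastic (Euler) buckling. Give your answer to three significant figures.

Inner dimensions: h_i = 7.89 − 2×0.57 = 6.750 in, b_i = 4.41 − 2×0.57 = 3.270 in
Weak-axis I_min = (h_o·b_o³ − h_i·b_i³)/12 with b_o = 4.41, b_i = 3.270 in (shorter outer/inner sides).
I_min = (7.89×4.41³ − 6.750×3.270³)/12 = 36.72 in⁴
Effective length L_e = K·L = 0.7 × 121 = 84.70 in
P_cr = π²EI / L_e² = π² × 29300×10³ × 36.72 / 84.70² = 1.480×10^6 lb
Factor of safety n = P_cr / P = 1480.3 / 861 = 1.72

n ≈ 1.72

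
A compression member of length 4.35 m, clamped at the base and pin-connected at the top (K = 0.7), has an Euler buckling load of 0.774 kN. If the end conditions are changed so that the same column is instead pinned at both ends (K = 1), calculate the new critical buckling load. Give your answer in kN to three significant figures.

P_cr ≈ 0.379 kN

P_cr ∝ 1/K², so P_cr,new = P_cr,old × (K_old/K_new)² = 0.774 × (0.7/1)²
= 0.774 × 0.4900 = 0.379 kN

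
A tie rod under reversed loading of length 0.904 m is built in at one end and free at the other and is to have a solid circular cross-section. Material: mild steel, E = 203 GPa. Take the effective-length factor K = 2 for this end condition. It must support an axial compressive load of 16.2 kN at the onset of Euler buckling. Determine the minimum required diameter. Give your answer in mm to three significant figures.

d ≈ 27.1 mm

L_e = K·L = 2 × 0.904 = 1.808 m
Required I = P_cr·L_e²/(π²E) = 1.620×10^4 × 1.808² / (π² × 2.03×10^11) = 2.643×10^-8 m⁴
I_req = 2.643×10^4 mm⁴
Solid circle: I = πd⁴/64  ⇒  d = (64I/π)^(1/4) = (64×2.643×10^4/π)^(1/4) = 27.1 mm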